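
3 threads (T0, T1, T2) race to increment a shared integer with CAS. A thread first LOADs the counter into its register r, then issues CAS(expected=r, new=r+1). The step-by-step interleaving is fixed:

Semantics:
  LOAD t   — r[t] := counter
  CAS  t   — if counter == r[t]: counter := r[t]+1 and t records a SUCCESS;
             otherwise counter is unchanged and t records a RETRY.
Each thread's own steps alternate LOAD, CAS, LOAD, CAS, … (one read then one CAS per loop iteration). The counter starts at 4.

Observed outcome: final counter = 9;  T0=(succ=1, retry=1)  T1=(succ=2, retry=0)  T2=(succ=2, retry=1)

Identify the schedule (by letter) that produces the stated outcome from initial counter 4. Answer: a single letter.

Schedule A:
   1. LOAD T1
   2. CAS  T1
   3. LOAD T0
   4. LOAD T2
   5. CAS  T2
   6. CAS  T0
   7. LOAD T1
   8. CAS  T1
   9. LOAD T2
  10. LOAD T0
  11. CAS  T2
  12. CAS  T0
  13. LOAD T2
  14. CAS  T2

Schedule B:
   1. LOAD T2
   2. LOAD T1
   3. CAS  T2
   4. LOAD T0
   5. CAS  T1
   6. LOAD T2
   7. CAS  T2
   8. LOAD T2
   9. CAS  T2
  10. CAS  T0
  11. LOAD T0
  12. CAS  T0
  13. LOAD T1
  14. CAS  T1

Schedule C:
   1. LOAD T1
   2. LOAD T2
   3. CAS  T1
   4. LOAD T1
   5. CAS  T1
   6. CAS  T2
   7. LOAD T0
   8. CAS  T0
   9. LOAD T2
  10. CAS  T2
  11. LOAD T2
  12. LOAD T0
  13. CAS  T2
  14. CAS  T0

Run C:
#1 T1 reads 4
#2 T2 reads 4
#3 T1 CAS(4→5) writes; counter now 5
#4 T1 reads 5
#5 T1 CAS(5→6) writes; counter now 6
#6 T2 CAS(4→5) fails; counter now 6
#7 T0 reads 6
#8 T0 CAS(6→7) writes; counter now 7
#9 T2 reads 7
#10 T2 CAS(7→8) writes; counter now 8
#11 T2 reads 8
#12 T0 reads 8
#13 T2 CAS(8→9) writes; counter now 9
#14 T0 CAS(8→9) fails; counter now 9

C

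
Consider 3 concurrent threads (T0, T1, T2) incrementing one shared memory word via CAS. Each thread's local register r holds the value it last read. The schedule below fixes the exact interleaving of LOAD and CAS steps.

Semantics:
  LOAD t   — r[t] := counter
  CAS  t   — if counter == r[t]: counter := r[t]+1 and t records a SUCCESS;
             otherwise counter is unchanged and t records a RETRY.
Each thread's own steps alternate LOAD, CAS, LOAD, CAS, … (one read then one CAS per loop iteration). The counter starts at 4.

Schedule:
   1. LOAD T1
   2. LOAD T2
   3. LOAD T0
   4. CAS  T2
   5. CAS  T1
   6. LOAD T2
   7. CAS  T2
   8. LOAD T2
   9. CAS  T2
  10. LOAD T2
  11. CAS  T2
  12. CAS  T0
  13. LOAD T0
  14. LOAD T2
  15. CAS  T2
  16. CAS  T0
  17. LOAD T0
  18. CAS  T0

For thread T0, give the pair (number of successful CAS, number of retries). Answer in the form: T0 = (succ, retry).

T0 = (1, 2)

#1 T1 reads 4
#2 T2 reads 4
#3 T0 reads 4
#4 T2 CAS(4→5) writes; counter now 5
#5 T1 CAS(4→5) fails; counter now 5
#6 T2 reads 5
#7 T2 CAS(5→6) writes; counter now 6
#8 T2 reads 6
#9 T2 CAS(6→7) writes; counter now 7
#10 T2 reads 7
#11 T2 CAS(7→8) writes; counter now 8
#12 T0 CAS(4→5) fails; counter now 8
#13 T0 reads 8
#14 T2 reads 8
#15 T2 CAS(8→9) writes; counter now 9
#16 T0 CAS(8→9) fails; counter now 9
#17 T0 reads 9
#18 T0 CAS(9→10) writes; counter now 10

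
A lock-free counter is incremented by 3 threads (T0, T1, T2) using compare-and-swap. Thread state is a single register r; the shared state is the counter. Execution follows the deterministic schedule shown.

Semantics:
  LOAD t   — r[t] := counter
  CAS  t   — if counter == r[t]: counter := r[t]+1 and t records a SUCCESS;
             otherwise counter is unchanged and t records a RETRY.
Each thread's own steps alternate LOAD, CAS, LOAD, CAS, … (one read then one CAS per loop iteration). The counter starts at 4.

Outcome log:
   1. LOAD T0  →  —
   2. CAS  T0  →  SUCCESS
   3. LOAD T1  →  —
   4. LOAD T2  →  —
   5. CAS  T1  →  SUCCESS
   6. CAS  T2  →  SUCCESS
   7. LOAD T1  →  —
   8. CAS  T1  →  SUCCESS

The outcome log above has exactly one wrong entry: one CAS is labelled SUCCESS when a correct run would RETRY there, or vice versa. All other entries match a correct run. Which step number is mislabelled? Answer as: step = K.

step = 6

Correct run:
#1 T0 reads 4
#2 T0 CAS(4→5) writes; counter now 5
#3 T1 reads 5
#4 T2 reads 5
#5 T1 CAS(5→6) writes; counter now 6
#6 T2 CAS(5→6) fails; counter now 6
#7 T1 reads 6
#8 T1 CAS(6→7) writes; counter now 7
Log disagrees first at step 6.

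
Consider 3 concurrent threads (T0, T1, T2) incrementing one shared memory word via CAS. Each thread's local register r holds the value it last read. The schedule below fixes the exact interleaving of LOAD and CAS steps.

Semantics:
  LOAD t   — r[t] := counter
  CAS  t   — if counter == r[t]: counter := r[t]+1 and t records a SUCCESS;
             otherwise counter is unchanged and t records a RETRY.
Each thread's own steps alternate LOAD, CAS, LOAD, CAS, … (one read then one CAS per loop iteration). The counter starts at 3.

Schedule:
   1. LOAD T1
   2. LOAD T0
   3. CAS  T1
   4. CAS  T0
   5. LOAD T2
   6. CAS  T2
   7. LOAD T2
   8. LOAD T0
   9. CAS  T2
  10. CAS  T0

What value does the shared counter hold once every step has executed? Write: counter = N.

   1) LOAD T1:  M=3  r_T1=3
   2) LOAD T0:  M=3  r_T0=3
   3) CAS  T1:  M=4  r_T1=3 ✓
   4) CAS  T0:  M=4  r_T0=3 ✗
   5) LOAD T2:  M=4  r_T2=4
   6) CAS  T2:  M=5  r_T2=4 ✓
   7) LOAD T2:  M=5  r_T2=5
   8) LOAD T0:  M=5  r_T0=5
   9) CAS  T2:  M=6  r_T2=5 ✓
  10) CAS  T0:  M=6  r_T0=5 ✗

counter = 6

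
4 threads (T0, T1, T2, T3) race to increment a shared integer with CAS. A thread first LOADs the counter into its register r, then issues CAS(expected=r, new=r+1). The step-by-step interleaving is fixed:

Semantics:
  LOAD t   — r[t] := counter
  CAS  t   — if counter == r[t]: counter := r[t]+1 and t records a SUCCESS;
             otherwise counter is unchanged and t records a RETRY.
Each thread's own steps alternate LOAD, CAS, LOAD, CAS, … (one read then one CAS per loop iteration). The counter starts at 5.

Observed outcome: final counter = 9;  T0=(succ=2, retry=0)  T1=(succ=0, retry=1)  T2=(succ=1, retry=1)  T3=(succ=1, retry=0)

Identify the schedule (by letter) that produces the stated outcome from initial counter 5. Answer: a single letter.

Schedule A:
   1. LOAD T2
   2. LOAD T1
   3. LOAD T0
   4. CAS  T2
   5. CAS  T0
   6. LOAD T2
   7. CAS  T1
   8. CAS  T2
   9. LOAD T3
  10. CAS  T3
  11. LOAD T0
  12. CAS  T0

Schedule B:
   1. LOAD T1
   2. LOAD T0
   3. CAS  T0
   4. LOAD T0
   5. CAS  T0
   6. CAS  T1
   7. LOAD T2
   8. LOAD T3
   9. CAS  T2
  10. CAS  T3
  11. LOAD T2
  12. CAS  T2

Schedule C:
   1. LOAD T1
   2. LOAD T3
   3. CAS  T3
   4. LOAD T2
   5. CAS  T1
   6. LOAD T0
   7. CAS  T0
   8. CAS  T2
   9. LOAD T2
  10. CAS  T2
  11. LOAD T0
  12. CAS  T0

C

Tracing schedule C:
step 1: T1 LOAD ⇒ load; ctr=5 reg=5
step 2: T3 LOAD ⇒ load; ctr=5 reg=5
step 3: T3 CAS ⇒ ok; ctr=6 reg=5
step 4: T2 LOAD ⇒ load; ctr=6 reg=6
step 5: T1 CAS ⇒ retry; ctr=6 reg=5
step 6: T0 LOAD ⇒ load; ctr=6 reg=6
step 7: T0 CAS ⇒ ok; ctr=7 reg=6
step 8: T2 CAS ⇒ retry; ctr=7 reg=6
step 9: T2 LOAD ⇒ load; ctr=7 reg=7
step 10: T2 CAS ⇒ ok; ctr=8 reg=7
step 11: T0 LOAD ⇒ load; ctr=8 reg=8
step 12: T0 CAS ⇒ ok; ctr=9 reg=8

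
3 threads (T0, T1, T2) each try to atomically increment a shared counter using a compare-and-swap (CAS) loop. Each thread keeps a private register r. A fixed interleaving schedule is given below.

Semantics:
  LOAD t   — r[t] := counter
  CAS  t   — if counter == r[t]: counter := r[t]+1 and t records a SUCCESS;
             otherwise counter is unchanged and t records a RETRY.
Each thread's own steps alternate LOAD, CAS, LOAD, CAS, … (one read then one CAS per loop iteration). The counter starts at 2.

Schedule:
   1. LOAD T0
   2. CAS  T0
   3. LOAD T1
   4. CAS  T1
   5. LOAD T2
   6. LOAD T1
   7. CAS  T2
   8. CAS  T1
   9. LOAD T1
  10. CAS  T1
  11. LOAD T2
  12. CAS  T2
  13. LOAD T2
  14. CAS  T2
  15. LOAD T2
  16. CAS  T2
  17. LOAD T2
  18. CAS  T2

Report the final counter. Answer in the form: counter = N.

   1) LOAD T0:  M=2  r_T0=2
   2) CAS  T0:  M=3  r_T0=2 ✓
   3) LOAD T1:  M=3  r_T1=3
   4) CAS  T1:  M=4  r_T1=3 ✓
   5) LOAD T2:  M=4  r_T2=4
   6) LOAD T1:  M=4  r_T1=4
   7) CAS  T2:  M=5  r_T2=4 ✓
   8) CAS  T1:  M=5  r_T1=4 ✗
   9) LOAD T1:  M=5  r_T1=5
  10) CAS  T1:  M=6  r_T1=5 ✓
  11) LOAD T2:  M=6  r_T2=6
  12) CAS  T2:  M=7  r_T2=6 ✓
  13) LOAD T2:  M=7  r_T2=7
  14) CAS  T2:  M=8  r_T2=7 ✓
  15) LOAD T2:  M=8  r_T2=8
  16) CAS  T2:  M=9  r_T2=8 ✓
  17) LOAD T2:  M=9  r_T2=9
  18) CAS  T2:  M=10  r_T2=9 ✓

counter = 10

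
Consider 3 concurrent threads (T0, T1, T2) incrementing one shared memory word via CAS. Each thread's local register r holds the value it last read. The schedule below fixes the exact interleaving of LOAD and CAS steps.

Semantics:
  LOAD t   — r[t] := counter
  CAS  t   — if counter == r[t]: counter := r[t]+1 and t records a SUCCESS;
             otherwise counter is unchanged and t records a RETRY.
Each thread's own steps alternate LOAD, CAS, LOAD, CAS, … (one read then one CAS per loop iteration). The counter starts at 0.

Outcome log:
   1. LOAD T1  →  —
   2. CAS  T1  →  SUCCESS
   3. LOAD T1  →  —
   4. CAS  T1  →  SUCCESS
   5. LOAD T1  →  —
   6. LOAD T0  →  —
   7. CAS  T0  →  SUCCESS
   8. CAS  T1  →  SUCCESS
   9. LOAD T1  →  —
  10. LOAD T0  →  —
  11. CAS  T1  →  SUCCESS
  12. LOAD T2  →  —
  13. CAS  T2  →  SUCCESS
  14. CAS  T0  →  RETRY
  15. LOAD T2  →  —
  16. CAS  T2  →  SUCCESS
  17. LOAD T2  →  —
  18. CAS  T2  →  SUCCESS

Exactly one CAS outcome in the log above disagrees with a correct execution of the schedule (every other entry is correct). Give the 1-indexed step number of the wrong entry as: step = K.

Reference trace:
[1] T1.load  rd  (counter 0, T1.r 0)
[2] T1.cas  hit  (counter 1, T1.r 0)
[3] T1.load  rd  (counter 1, T1.r 1)
[4] T1.cas  hit  (counter 2, T1.r 1)
[5] T1.load  rd  (counter 2, T1.r 2)
[6] T0.load  rd  (counter 2, T0.r 2)
[7] T0.cas  hit  (counter 3, T0.r 2)
[8] T1.cas  miss  (counter 3, T1.r 2)
[9] T1.load  rd  (counter 3, T1.r 3)
[10] T0.load  rd  (counter 3, T0.r 3)
[11] T1.cas  hit  (counter 4, T1.r 3)
[12] T2.load  rd  (counter 4, T2.r 4)
[13] T2.cas  hit  (counter 5, T2.r 4)
[14] T0.cas  miss  (counter 5, T0.r 3)
[15] T2.load  rd  (counter 5, T2.r 5)
[16] T2.cas  hit  (counter 6, T2.r 5)
[17] T2.load  rd  (counter 6, T2.r 6)
[18] T2.cas  hit  (counter 7, T2.r 6)
Mismatch at 8.

step = 8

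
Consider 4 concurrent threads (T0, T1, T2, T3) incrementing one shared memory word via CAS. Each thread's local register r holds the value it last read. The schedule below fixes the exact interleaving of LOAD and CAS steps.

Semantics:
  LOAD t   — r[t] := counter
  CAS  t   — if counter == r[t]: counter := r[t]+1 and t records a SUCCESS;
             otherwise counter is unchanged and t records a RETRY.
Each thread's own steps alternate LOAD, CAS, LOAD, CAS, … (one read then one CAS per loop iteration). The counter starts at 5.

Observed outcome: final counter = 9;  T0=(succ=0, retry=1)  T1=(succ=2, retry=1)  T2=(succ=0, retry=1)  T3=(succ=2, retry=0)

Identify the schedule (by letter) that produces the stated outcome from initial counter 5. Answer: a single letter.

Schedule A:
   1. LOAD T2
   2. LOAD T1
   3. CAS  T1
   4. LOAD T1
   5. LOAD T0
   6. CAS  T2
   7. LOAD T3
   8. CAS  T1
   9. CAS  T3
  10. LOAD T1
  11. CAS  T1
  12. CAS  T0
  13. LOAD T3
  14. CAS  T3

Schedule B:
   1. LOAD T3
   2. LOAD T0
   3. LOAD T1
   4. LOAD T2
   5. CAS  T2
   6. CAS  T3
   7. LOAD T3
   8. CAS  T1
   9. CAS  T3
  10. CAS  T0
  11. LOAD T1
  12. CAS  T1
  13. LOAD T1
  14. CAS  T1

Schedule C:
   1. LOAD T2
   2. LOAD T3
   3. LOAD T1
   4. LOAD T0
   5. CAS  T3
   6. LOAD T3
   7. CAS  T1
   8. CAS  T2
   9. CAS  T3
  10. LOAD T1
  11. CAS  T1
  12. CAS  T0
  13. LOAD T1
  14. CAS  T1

Run C:
T2 LOAD — after: cnt=5, r=5 — load
T3 LOAD — after: cnt=5, r=5 — load
T1 LOAD — after: cnt=5, r=5 — load
T0 LOAD — after: cnt=5, r=5 — load
T3 CAS — after: cnt=6, r=5 — ok
T3 LOAD — after: cnt=6, r=6 — load
T1 CAS — after: cnt=6, r=5 — retry
T2 CAS — after: cnt=6, r=5 — retry
T3 CAS — after: cnt=7, r=6 — ok
T1 LOAD — after: cnt=7, r=7 — load
T1 CAS — after: cnt=8, r=7 — ok
T0 CAS — after: cnt=8, r=5 — retry
T1 LOAD — after: cnt=8, r=8 — load
T1 CAS — after: cnt=9, r=8 — ok

C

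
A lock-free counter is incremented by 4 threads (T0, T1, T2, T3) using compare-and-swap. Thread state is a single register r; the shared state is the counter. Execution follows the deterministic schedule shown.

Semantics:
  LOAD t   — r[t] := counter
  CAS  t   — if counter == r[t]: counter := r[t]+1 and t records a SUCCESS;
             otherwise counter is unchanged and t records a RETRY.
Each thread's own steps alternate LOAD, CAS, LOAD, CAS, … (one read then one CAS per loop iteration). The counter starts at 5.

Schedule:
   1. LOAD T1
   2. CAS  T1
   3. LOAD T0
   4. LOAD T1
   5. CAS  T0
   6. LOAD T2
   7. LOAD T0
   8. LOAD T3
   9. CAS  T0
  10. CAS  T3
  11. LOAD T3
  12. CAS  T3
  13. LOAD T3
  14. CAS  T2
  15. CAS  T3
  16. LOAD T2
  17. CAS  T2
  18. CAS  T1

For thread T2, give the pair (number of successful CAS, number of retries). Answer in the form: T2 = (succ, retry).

[1] T1.load  rd  (counter 5, T1.r 5)
[2] T1.cas  hit  (counter 6, T1.r 5)
[3] T0.load  rd  (counter 6, T0.r 6)
[4] T1.load  rd  (counter 6, T1.r 6)
[5] T0.cas  hit  (counter 7, T0.r 6)
[6] T2.load  rd  (counter 7, T2.r 7)
[7] T0.load  rd  (counter 7, T0.r 7)
[8] T3.load  rd  (counter 7, T3.r 7)
[9] T0.cas  hit  (counter 8, T0.r 7)
[10] T3.cas  miss  (counter 8, T3.r 7)
[11] T3.load  rd  (counter 8, T3.r 8)
[12] T3.cas  hit  (counter 9, T3.r 8)
[13] T3.load  rd  (counter 9, T3.r 9)
[14] T2.cas  miss  (counter 9, T2.r 7)
[15] T3.cas  hit  (counter 10, T3.r 9)
[16] T2.load  rd  (counter 10, T2.r 10)
[17] T2.cas  hit  (counter 11, T2.r 10)
[18] T1.cas  miss  (counter 11, T1.r 6)

T2 = (1, 1)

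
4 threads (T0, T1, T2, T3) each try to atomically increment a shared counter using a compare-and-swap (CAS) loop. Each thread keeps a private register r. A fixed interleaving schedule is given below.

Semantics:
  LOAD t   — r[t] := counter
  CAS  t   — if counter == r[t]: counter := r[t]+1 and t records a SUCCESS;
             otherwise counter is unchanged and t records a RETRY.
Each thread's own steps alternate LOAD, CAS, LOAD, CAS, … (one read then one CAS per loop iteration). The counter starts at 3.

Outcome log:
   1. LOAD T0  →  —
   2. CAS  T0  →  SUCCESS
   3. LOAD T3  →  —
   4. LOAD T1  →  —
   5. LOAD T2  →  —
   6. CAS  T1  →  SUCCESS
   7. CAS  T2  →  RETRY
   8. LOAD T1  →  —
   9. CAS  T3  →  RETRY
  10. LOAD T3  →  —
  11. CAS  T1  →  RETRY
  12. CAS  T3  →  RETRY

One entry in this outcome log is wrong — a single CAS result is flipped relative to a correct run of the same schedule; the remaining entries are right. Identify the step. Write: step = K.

Re-executing:
step 1: T0 LOAD ⇒ load; ctr=3 reg=3
step 2: T0 CAS ⇒ ok; ctr=4 reg=3
step 3: T3 LOAD ⇒ load; ctr=4 reg=4
step 4: T1 LOAD ⇒ load; ctr=4 reg=4
step 5: T2 LOAD ⇒ load; ctr=4 reg=4
step 6: T1 CAS ⇒ ok; ctr=5 reg=4
step 7: T2 CAS ⇒ retry; ctr=5 reg=4
step 8: T1 LOAD ⇒ load; ctr=5 reg=5
step 9: T3 CAS ⇒ retry; ctr=5 reg=4
step 10: T3 LOAD ⇒ load; ctr=5 reg=5
step 11: T1 CAS ⇒ ok; ctr=6 reg=5
step 12: T3 CAS ⇒ retry; ctr=6 reg=5
Flip is step 11.

step = 11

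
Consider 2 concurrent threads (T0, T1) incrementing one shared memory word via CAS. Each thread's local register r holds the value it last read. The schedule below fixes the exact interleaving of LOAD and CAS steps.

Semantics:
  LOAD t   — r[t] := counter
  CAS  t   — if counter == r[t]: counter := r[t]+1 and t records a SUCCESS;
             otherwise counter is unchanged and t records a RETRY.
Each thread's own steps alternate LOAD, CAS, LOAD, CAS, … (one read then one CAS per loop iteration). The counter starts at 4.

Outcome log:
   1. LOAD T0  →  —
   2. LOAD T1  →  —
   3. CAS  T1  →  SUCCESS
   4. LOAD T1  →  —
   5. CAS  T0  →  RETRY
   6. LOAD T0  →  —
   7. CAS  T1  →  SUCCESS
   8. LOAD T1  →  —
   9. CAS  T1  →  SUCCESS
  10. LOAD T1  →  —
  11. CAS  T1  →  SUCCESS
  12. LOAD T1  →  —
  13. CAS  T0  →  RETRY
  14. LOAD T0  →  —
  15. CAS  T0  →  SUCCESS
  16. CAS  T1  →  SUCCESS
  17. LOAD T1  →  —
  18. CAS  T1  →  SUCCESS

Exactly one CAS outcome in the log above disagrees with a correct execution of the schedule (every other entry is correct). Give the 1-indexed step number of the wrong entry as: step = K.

step = 16

Reference trace:
   1) LOAD T0:  M=4  r_T0=4
   2) LOAD T1:  M=4  r_T1=4
   3) CAS  T1:  M=5  r_T1=4 ✓
   4) LOAD T1:  M=5  r_T1=5
   5) CAS  T0:  M=5  r_T0=4 ✗
   6) LOAD T0:  M=5  r_T0=5
   7) CAS  T1:  M=6  r_T1=5 ✓
   8) LOAD T1:  M=6  r_T1=6
   9) CAS  T1:  M=7  r_T1=6 ✓
  10) LOAD T1:  M=7  r_T1=7
  11) CAS  T1:  M=8  r_T1=7 ✓
  12) LOAD T1:  M=8  r_T1=8
  13) CAS  T0:  M=8  r_T0=5 ✗
  14) LOAD T0:  M=8  r_T0=8
  15) CAS  T0:  M=9  r_T0=8 ✓
  16) CAS  T1:  M=9  r_T1=8 ✗
  17) LOAD T1:  M=9  r_T1=9
  18) CAS  T1:  M=10  r_T1=9 ✓
Log disagrees first at step 16.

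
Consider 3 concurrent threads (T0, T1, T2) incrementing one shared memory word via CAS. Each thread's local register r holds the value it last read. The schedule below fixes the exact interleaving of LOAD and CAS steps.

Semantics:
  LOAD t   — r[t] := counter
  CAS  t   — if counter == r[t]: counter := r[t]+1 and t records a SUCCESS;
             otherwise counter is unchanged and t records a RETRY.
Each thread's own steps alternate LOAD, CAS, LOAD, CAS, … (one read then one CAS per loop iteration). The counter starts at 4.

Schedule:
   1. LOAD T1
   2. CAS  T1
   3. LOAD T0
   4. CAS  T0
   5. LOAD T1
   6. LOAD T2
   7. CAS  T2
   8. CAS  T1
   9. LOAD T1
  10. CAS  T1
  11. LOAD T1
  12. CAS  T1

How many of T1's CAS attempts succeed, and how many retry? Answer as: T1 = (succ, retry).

T1 = (3, 1)

#1 T1 reads 4
#2 T1 CAS(4→5) writes; counter now 5
#3 T0 reads 5
#4 T0 CAS(5→6) writes; counter now 6
#5 T1 reads 6
#6 T2 reads 6
#7 T2 CAS(6→7) writes; counter now 7
#8 T1 CAS(6→7) fails; counter now 7
#9 T1 reads 7
#10 T1 CAS(7→8) writes; counter now 8
#11 T1 reads 8
#12 T1 CAS(8→9) writes; counter now 9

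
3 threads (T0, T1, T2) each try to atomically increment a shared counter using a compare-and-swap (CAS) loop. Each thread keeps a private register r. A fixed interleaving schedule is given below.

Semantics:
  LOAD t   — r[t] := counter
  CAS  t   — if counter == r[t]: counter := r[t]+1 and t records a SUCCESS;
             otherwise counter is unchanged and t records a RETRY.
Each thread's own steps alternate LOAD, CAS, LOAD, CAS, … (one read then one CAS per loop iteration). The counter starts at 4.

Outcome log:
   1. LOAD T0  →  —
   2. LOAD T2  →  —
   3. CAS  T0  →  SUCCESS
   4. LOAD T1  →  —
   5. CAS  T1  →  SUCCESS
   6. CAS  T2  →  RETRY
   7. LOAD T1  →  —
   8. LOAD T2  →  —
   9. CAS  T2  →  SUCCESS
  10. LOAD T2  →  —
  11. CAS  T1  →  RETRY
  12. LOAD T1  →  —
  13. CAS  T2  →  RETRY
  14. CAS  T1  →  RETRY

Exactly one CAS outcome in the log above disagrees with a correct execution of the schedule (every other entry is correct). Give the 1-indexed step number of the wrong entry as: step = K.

Reference trace:
step 1: T0 LOAD ⇒ load; ctr=4 reg=4
step 2: T2 LOAD ⇒ load; ctr=4 reg=4
step 3: T0 CAS ⇒ ok; ctr=5 reg=4
step 4: T1 LOAD ⇒ load; ctr=5 reg=5
step 5: T1 CAS ⇒ ok; ctr=6 reg=5
step 6: T2 CAS ⇒ retry; ctr=6 reg=4
step 7: T1 LOAD ⇒ load; ctr=6 reg=6
step 8: T2 LOAD ⇒ load; ctr=6 reg=6
step 9: T2 CAS ⇒ ok; ctr=7 reg=6
step 10: T2 LOAD ⇒ load; ctr=7 reg=7
step 11: T1 CAS ⇒ retry; ctr=7 reg=6
step 12: T1 LOAD ⇒ load; ctr=7 reg=7
step 13: T2 CAS ⇒ ok; ctr=8 reg=7
step 14: T1 CAS ⇒ retry; ctr=8 reg=7
Log disagrees first at step 13.

step = 13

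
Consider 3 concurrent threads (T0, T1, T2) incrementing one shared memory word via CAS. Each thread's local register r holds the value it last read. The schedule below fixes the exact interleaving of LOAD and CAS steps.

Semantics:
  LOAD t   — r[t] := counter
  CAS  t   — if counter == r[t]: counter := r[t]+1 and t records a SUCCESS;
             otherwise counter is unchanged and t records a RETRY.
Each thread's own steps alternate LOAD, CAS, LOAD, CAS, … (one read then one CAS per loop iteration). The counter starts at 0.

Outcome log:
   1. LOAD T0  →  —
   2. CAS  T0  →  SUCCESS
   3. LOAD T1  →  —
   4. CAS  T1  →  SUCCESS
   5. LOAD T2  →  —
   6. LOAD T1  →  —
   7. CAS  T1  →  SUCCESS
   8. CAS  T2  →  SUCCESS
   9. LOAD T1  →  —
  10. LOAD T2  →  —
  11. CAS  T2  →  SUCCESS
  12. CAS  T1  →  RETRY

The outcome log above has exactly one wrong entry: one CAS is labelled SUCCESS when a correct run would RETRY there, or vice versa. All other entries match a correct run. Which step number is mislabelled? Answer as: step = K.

Re-executing:
T0 LOAD — after: cnt=0, r=0 — load
T0 CAS — after: cnt=1, r=0 — ok
T1 LOAD — after: cnt=1, r=1 — load
T1 CAS — after: cnt=2, r=1 — ok
T2 LOAD — after: cnt=2, r=2 — load
T1 LOAD — after: cnt=2, r=2 — load
T1 CAS — after: cnt=3, r=2 — ok
T2 CAS — after: cnt=3, r=2 — retry
T1 LOAD — after: cnt=3, r=3 — load
T2 LOAD — after: cnt=3, r=3 — load
T2 CAS — after: cnt=4, r=3 — ok
T1 CAS — after: cnt=4, r=3 — retry
Log disagrees first at step 8.

step = 8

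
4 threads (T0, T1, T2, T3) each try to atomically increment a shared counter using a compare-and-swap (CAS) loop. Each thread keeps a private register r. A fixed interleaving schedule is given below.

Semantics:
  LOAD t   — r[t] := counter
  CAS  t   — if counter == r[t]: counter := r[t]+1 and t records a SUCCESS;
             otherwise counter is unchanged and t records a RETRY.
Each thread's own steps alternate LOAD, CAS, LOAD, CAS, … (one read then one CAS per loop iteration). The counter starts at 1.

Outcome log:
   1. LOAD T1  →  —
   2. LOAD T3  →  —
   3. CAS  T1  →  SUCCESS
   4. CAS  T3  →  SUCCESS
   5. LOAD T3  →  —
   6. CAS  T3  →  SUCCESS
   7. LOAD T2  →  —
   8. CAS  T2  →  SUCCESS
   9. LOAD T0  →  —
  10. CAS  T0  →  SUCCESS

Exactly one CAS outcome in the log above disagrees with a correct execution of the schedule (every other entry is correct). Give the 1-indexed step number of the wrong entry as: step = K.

Re-executing:
1. LOAD T1 → mem=1 r[T1]=1 [LOAD]
2. LOAD T3 → mem=1 r[T3]=1 [LOAD]
3. CAS T1 → mem=2 r[T1]=1 [OK]
4. CAS T3 → mem=2 r[T3]=1 [RETRY]
5. LOAD T3 → mem=2 r[T3]=2 [LOAD]
6. CAS T3 → mem=3 r[T3]=2 [OK]
7. LOAD T2 → mem=3 r[T2]=3 [LOAD]
8. CAS T2 → mem=4 r[T2]=3 [OK]
9. LOAD T0 → mem=4 r[T0]=4 [LOAD]
10. CAS T0 → mem=5 r[T0]=4 [OK]
Log disagrees first at step 4.

step = 4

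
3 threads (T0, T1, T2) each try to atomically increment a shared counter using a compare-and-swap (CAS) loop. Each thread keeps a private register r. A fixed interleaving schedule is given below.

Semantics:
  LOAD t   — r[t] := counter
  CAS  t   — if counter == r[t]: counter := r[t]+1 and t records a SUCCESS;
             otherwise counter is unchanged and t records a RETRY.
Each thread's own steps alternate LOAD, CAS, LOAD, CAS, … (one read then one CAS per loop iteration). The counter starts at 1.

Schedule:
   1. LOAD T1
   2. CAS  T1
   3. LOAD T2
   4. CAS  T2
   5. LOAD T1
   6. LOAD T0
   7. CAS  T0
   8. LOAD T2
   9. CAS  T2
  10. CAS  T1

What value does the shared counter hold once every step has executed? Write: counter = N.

[1] T1.load  rd  (counter 1, T1.r 1)
[2] T1.cas  hit  (counter 2, T1.r 1)
[3] T2.load  rd  (counter 2, T2.r 2)
[4] T2.cas  hit  (counter 3, T2.r 2)
[5] T1.load  rd  (counter 3, T1.r 3)
[6] T0.load  rd  (counter 3, T0.r 3)
[7] T0.cas  hit  (counter 4, T0.r 3)
[8] T2.load  rd  (counter 4, T2.r 4)
[9] T2.cas  hit  (counter 5, T2.r 4)
[10] T1.cas  miss  (counter 5, T1.r 3)

counter = 5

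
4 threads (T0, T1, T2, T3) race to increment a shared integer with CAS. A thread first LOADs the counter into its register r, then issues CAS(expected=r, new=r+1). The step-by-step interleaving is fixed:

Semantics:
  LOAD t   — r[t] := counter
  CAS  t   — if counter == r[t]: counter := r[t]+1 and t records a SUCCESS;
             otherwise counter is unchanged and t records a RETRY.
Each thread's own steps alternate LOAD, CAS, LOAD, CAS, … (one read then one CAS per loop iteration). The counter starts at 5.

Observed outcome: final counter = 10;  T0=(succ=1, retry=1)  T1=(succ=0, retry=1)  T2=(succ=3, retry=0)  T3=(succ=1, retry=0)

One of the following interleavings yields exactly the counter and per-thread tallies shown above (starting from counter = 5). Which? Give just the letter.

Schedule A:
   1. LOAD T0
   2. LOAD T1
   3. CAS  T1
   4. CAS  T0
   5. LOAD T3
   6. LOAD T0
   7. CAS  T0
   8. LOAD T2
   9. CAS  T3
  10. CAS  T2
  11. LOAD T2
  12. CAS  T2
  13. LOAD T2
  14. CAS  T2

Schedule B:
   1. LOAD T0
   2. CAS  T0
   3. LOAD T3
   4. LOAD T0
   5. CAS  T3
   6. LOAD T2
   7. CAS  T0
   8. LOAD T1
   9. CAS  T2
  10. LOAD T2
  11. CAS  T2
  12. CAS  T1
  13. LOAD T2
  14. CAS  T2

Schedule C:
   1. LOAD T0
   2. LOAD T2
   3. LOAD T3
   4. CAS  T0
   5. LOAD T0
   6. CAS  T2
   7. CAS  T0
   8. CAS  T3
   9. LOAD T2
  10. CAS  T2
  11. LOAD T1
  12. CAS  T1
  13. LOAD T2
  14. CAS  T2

Tracing schedule B:
1. LOAD T0 → mem=5 r[T0]=5 [LOAD]
2. CAS T0 → mem=6 r[T0]=5 [OK]
3. LOAD T3 → mem=6 r[T3]=6 [LOAD]
4. LOAD T0 → mem=6 r[T0]=6 [LOAD]
5. CAS T3 → mem=7 r[T3]=6 [OK]
6. LOAD T2 → mem=7 r[T2]=7 [LOAD]
7. CAS T0 → mem=7 r[T0]=6 [RETRY]
8. LOAD T1 → mem=7 r[T1]=7 [LOAD]
9. CAS T2 → mem=8 r[T2]=7 [OK]
10. LOAD T2 → mem=8 r[T2]=8 [LOAD]
11. CAS T2 → mem=9 r[T2]=8 [OK]
12. CAS T1 → mem=9 r[T1]=7 [RETRY]
13. LOAD T2 → mem=9 r[T2]=9 [LOAD]
14. CAS T2 → mem=10 r[T2]=9 [OK]

B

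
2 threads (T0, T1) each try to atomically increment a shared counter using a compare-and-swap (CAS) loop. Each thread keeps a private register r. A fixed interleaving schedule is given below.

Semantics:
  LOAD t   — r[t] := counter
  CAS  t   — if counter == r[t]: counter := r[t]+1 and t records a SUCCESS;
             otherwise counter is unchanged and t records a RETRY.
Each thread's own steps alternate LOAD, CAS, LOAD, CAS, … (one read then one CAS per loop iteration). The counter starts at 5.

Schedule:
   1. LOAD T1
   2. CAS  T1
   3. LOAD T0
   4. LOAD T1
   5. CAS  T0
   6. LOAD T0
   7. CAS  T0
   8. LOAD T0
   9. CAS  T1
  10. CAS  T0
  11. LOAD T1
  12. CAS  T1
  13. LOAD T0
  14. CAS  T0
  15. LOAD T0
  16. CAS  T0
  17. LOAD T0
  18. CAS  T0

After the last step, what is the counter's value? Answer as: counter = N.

counter = 13

T1 LOAD — after: cnt=5, r=5 — load
T1 CAS — after: cnt=6, r=5 — ok
T0 LOAD — after: cnt=6, r=6 — load
T1 LOAD — after: cnt=6, r=6 — load
T0 CAS — after: cnt=7, r=6 — ok
T0 LOAD — after: cnt=7, r=7 — load
T0 CAS — after: cnt=8, r=7 — ok
T0 LOAD — after: cnt=8, r=8 — load
T1 CAS — after: cnt=8, r=6 — retry
T0 CAS — after: cnt=9, r=8 — ok
T1 LOAD — after: cnt=9, r=9 — load
T1 CAS — after: cnt=10, r=9 — ok
T0 LOAD — after: cnt=10, r=10 — load
T0 CAS — after: cnt=11, r=10 — ok
T0 LOAD — after: cnt=11, r=11 — load
T0 CAS — after: cnt=12, r=11 — ok
T0 LOAD — after: cnt=12, r=12 — load
T0 CAS — after: cnt=13, r=12 — ok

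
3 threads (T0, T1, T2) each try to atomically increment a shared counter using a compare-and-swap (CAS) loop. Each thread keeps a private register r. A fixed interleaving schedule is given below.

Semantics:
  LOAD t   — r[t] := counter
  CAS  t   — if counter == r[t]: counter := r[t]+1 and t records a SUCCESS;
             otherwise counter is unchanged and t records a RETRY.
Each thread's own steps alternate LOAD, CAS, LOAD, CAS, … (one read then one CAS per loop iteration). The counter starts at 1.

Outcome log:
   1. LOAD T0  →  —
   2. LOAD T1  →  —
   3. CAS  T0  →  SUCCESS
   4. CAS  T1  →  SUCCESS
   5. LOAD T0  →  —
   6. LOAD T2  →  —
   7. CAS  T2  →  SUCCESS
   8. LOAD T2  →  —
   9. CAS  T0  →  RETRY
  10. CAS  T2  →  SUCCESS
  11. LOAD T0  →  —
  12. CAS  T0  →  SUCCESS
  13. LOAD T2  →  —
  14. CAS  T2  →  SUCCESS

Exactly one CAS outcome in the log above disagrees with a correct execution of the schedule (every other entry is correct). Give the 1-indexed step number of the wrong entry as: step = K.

Correct run:
step 1: T0 LOAD ⇒ load; ctr=1 reg=1
step 2: T1 LOAD ⇒ load; ctr=1 reg=1
step 3: T0 CAS ⇒ ok; ctr=2 reg=1
step 4: T1 CAS ⇒ retry; ctr=2 reg=1
step 5: T0 LOAD ⇒ load; ctr=2 reg=2
step 6: T2 LOAD ⇒ load; ctr=2 reg=2
step 7: T2 CAS ⇒ ok; ctr=3 reg=2
step 8: T2 LOAD ⇒ load; ctr=3 reg=3
step 9: T0 CAS ⇒ retry; ctr=3 reg=2
step 10: T2 CAS ⇒ ok; ctr=4 reg=3
step 11: T0 LOAD ⇒ load; ctr=4 reg=4
step 12: T0 CAS ⇒ ok; ctr=5 reg=4
step 13: T2 LOAD ⇒ load; ctr=5 reg=5
step 14: T2 CAS ⇒ ok; ctr=6 reg=5
Flip is step 4.

step = 4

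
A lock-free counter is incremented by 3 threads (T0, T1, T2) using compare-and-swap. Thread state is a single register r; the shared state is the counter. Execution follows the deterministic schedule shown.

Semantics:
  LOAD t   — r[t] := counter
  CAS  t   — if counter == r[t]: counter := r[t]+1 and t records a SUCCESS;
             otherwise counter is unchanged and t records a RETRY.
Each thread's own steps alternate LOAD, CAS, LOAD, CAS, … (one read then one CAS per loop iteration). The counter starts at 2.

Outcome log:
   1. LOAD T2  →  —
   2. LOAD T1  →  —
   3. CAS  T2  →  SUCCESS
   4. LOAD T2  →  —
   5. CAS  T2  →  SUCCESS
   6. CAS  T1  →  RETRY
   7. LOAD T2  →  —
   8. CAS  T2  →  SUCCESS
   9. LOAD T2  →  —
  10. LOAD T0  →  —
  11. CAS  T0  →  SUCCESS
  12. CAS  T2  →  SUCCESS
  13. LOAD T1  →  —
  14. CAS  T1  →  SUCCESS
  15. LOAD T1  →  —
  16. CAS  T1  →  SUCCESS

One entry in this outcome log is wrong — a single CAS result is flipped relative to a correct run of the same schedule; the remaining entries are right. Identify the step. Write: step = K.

Correct run:
T2 LOAD — after: cnt=2, r=2 — load
T1 LOAD — after: cnt=2, r=2 — load
T2 CAS — after: cnt=3, r=2 — ok
T2 LOAD — after: cnt=3, r=3 — load
T2 CAS — after: cnt=4, r=3 — ok
T1 CAS — after: cnt=4, r=2 — retry
T2 LOAD — after: cnt=4, r=4 — load
T2 CAS — after: cnt=5, r=4 — ok
T2 LOAD — after: cnt=5, r=5 — load
T0 LOAD — after: cnt=5, r=5 — load
T0 CAS — after: cnt=6, r=5 — ok
T2 CAS — after: cnt=6, r=5 — retry
T1 LOAD — after: cnt=6, r=6 — load
T1 CAS — after: cnt=7, r=6 — ok
T1 LOAD — after: cnt=7, r=7 — load
T1 CAS — after: cnt=8, r=7 — ok
Flip is step 12.

step = 12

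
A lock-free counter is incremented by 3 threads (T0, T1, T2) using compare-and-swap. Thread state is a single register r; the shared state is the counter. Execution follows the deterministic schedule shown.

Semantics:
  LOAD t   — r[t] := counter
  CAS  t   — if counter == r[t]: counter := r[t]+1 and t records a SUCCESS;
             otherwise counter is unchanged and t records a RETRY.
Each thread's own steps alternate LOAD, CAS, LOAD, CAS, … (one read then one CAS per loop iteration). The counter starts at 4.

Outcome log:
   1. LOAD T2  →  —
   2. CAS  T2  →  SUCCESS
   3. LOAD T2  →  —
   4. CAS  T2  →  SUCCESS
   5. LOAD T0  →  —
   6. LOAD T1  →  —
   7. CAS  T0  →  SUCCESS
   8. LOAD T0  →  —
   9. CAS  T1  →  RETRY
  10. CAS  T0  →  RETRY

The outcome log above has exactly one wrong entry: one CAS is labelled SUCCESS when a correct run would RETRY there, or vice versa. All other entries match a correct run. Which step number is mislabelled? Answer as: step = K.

Re-executing:
   1) LOAD T2:  M=4  r_T2=4
   2) CAS  T2:  M=5  r_T2=4 ✓
   3) LOAD T2:  M=5  r_T2=5
   4) CAS  T2:  M=6  r_T2=5 ✓
   5) LOAD T0:  M=6  r_T0=6
   6) LOAD T1:  M=6  r_T1=6
   7) CAS  T0:  M=7  r_T0=6 ✓
   8) LOAD T0:  M=7  r_T0=7
   9) CAS  T1:  M=7  r_T1=6 ✗
  10) CAS  T0:  M=8  r_T0=7 ✓
Mismatch at 10.

step = 10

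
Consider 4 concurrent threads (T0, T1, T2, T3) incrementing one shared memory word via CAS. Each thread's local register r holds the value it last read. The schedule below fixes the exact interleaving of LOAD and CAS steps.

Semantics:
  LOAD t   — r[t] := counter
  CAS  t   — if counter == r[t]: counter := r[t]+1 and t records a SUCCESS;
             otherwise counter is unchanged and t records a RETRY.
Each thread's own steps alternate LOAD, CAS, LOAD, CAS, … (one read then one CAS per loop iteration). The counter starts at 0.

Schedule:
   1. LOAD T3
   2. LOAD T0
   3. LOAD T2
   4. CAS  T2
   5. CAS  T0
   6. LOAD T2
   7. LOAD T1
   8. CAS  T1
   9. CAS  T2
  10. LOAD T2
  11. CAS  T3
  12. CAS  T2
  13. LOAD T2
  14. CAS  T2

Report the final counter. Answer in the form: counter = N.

   1) LOAD T3:  M=0  r_T3=0
   2) LOAD T0:  M=0  r_T0=0
   3) LOAD T2:  M=0  r_T2=0
   4) CAS  T2:  M=1  r_T2=0 ✓
   5) CAS  T0:  M=1  r_T0=0 ✗
   6) LOAD T2:  M=1  r_T2=1
   7) LOAD T1:  M=1  r_T1=1
   8) CAS  T1:  M=2  r_T1=1 ✓
   9) CAS  T2:  M=2  r_T2=1 ✗
  10) LOAD T2:  M=2  r_T2=2
  11) CAS  T3:  M=2  r_T3=0 ✗
  12) CAS  T2:  M=3  r_T2=2 ✓
  13) LOAD T2:  M=3  r_T2=3
  14) CAS  T2:  M=4  r_T2=3 ✓

counter = 4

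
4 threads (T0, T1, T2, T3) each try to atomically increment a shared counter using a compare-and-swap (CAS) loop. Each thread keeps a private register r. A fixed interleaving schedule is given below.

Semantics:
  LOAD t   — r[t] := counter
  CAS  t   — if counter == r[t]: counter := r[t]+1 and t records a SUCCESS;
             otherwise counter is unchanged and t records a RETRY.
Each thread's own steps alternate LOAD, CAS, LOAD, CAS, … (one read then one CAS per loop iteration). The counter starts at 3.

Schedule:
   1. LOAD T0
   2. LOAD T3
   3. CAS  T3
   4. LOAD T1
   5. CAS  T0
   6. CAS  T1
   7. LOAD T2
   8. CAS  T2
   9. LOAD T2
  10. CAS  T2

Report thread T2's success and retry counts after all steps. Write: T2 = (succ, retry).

T2 = (2, 0)

[1] T0.load  rd  (counter 3, T0.r 3)
[2] T3.load  rd  (counter 3, T3.r 3)
[3] T3.cas  hit  (counter 4, T3.r 3)
[4] T1.load  rd  (counter 4, T1.r 4)
[5] T0.cas  miss  (counter 4, T0.r 3)
[6] T1.cas  hit  (counter 5, T1.r 4)
[7] T2.load  rd  (counter 5, T2.r 5)
[8] T2.cas  hit  (counter 6, T2.r 5)
[9] T2.load  rd  (counter 6, T2.r 6)
[10] T2.cas  hit  (counter 7, T2.r 6)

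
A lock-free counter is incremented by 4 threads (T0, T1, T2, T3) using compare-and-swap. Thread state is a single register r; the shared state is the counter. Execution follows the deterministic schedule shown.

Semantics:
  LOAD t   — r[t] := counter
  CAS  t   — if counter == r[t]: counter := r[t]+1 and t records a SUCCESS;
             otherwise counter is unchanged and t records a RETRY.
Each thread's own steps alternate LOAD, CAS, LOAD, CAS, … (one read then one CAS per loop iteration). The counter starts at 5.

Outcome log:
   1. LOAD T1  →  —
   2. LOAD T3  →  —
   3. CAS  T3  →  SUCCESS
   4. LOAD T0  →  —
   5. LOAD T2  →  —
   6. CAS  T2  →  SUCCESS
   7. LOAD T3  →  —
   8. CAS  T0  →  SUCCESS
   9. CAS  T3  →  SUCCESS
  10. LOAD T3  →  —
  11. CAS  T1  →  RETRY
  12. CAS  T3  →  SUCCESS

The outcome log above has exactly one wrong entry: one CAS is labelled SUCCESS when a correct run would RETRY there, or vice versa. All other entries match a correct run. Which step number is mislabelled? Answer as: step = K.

step = 8

Correct run:
step 1: T1 LOAD ⇒ load; ctr=5 reg=5
step 2: T3 LOAD ⇒ load; ctr=5 reg=5
step 3: T3 CAS ⇒ ok; ctr=6 reg=5
step 4: T0 LOAD ⇒ load; ctr=6 reg=6
step 5: T2 LOAD ⇒ load; ctr=6 reg=6
step 6: T2 CAS ⇒ ok; ctr=7 reg=6
step 7: T3 LOAD ⇒ load; ctr=7 reg=7
step 8: T0 CAS ⇒ retry; ctr=7 reg=6
step 9: T3 CAS ⇒ ok; ctr=8 reg=7
step 10: T3 LOAD ⇒ load; ctr=8 reg=8
step 11: T1 CAS ⇒ retry; ctr=8 reg=5
step 12: T3 CAS ⇒ ok; ctr=9 reg=8
Flip is step 8.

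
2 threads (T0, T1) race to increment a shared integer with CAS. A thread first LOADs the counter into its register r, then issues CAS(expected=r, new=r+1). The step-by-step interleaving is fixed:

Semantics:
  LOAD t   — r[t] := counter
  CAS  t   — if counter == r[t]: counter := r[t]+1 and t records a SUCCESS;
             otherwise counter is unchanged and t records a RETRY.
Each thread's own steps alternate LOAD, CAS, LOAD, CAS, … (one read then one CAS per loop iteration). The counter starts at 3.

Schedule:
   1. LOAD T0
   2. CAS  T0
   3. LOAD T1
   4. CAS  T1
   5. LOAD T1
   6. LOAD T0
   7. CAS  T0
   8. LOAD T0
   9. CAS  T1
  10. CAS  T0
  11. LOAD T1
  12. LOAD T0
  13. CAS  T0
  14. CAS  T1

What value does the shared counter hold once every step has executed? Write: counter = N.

counter = 8

T0 LOAD — after: cnt=3, r=3 — load
T0 CAS — after: cnt=4, r=3 — ok
T1 LOAD — after: cnt=4, r=4 — load
T1 CAS — after: cnt=5, r=4 — ok
T1 LOAD — after: cnt=5, r=5 — load
T0 LOAD — after: cnt=5, r=5 — load
T0 CAS — after: cnt=6, r=5 — ok
T0 LOAD — after: cnt=6, r=6 — load
T1 CAS — after: cnt=6, r=5 — retry
T0 CAS — after: cnt=7, r=6 — ok
T1 LOAD — after: cnt=7, r=7 — load
T0 LOAD — after: cnt=7, r=7 — load
T0 CAS — after: cnt=8, r=7 — ok
T1 CAS — after: cnt=8, r=7 — retry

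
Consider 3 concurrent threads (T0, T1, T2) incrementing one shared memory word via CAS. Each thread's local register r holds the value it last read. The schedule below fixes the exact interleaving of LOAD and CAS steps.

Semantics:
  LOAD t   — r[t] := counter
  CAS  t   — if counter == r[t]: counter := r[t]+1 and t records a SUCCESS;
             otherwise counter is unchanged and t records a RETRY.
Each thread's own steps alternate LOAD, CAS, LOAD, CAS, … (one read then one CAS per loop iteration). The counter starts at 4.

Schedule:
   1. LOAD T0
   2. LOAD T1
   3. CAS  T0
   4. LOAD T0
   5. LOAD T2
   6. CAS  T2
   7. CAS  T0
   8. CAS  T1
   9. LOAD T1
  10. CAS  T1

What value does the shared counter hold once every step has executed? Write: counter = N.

counter = 7

step 1: T0 LOAD ⇒ load; ctr=4 reg=4
step 2: T1 LOAD ⇒ load; ctr=4 reg=4
step 3: T0 CAS ⇒ ok; ctr=5 reg=4
step 4: T0 LOAD ⇒ load; ctr=5 reg=5
step 5: T2 LOAD ⇒ load; ctr=5 reg=5
step 6: T2 CAS ⇒ ok; ctr=6 reg=5
step 7: T0 CAS ⇒ retry; ctr=6 reg=5
step 8: T1 CAS ⇒ retry; ctr=6 reg=4
step 9: T1 LOAD ⇒ load; ctr=6 reg=6
step 10: T1 CAS ⇒ ok; ctr=7 reg=6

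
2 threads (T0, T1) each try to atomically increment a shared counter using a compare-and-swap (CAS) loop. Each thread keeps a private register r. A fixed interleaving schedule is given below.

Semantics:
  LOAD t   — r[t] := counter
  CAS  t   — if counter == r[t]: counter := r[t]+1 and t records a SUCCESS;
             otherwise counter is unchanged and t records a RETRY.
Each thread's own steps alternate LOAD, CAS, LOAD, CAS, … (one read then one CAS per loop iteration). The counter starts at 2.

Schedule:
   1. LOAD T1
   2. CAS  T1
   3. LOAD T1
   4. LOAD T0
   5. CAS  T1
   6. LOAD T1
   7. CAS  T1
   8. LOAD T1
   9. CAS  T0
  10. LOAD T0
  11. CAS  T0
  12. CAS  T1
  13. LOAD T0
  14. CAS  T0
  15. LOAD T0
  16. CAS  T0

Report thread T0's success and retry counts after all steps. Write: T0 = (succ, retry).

T1 LOAD — after: cnt=2, r=2 — load
T1 CAS — after: cnt=3, r=2 — ok
T1 LOAD — after: cnt=3, r=3 — load
T0 LOAD — after: cnt=3, r=3 — load
T1 CAS — after: cnt=4, r=3 — ok
T1 LOAD — after: cnt=4, r=4 — load
T1 CAS — after: cnt=5, r=4 — ok
T1 LOAD — after: cnt=5, r=5 — load
T0 CAS — after: cnt=5, r=3 — retry
T0 LOAD — after: cnt=5, r=5 — load
T0 CAS — after: cnt=6, r=5 — ok
T1 CAS — after: cnt=6, r=5 — retry
T0 LOAD — after: cnt=6, r=6 — load
T0 CAS — after: cnt=7, r=6 — ok
T0 LOAD — after: cnt=7, r=7 — load
T0 CAS — after: cnt=8, r=7 — ok

T0 = (3, 1)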